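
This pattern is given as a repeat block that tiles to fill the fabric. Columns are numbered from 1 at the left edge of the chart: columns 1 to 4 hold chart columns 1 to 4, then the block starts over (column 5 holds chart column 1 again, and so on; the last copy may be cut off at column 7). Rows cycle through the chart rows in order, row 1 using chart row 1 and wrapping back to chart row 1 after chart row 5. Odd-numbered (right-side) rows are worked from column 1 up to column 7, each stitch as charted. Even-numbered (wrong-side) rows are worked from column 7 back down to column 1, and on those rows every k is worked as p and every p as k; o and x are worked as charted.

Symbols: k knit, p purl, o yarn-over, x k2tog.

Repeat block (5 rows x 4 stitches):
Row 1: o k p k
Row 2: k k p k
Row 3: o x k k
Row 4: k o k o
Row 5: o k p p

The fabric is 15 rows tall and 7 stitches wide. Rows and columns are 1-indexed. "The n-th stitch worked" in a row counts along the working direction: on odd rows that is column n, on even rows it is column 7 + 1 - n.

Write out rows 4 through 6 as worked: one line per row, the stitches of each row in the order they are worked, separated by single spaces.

Row 4: chart row 4, WS - tiled (columns 1-7): k o k o k o k; work from column 7 back to 1 with k<->p swapped.
Row 5: chart row 5, RS - tile across columns 1-7 and work as-is.
Row 6: chart row 1, WS - tiled (columns 1-7): o k p k o k p; work from column 7 back to 1 with k<->p swapped.

== ROWS AS WORKED ==
p o p o p o p
o k p p o k p
k p o p k p o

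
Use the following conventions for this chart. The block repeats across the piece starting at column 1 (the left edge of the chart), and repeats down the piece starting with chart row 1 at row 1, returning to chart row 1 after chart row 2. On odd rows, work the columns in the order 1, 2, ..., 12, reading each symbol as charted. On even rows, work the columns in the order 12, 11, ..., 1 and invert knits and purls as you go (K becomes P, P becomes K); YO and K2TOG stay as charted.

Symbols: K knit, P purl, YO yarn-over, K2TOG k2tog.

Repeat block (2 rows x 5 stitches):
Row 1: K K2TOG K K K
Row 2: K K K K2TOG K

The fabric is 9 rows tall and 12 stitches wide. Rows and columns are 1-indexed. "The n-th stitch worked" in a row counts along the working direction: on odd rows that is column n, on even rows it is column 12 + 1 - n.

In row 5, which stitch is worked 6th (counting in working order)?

Row 5 uses chart row ((5-1) mod 2)+1 = 1. Row 5 is odd, so RS.
Chart row 1 tiled across columns 1-12: K K2TOG K K K K K2TOG K K K K K2TOG
RS row: no reversal, no swap; stitch n worked = column n.
The 6th stitch worked is K.

== STITCH ==
K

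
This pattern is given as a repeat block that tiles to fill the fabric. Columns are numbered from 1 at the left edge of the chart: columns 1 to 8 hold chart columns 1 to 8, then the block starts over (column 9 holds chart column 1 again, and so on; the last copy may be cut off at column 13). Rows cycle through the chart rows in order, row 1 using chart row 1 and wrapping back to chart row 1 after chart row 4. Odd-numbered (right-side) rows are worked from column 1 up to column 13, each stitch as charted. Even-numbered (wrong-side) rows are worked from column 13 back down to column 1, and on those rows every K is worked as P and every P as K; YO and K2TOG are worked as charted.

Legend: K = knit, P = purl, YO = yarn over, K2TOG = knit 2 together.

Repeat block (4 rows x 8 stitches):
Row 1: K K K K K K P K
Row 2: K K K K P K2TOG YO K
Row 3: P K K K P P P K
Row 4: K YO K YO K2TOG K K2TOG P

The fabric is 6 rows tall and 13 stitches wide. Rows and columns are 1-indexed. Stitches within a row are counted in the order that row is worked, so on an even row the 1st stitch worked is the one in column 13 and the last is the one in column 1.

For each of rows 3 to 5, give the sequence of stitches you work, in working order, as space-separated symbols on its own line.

Row 3: chart row 3, RS - tile across columns 1-13 and work as-is.
Row 4: chart row 4, WS - tiled (columns 1-13): K YO K YO K2TOG K K2TOG P K YO K YO K2TOG; work from column 13 back to 1 with K<->P swapped.
Row 5: chart row 1, RS - tile across columns 1-13 and work as-is.

Rows as worked:
P K K K P P P K P K K K P
K2TOG YO P YO P K K2TOG P K2TOG YO P YO P
K K K K K K P K K K K K K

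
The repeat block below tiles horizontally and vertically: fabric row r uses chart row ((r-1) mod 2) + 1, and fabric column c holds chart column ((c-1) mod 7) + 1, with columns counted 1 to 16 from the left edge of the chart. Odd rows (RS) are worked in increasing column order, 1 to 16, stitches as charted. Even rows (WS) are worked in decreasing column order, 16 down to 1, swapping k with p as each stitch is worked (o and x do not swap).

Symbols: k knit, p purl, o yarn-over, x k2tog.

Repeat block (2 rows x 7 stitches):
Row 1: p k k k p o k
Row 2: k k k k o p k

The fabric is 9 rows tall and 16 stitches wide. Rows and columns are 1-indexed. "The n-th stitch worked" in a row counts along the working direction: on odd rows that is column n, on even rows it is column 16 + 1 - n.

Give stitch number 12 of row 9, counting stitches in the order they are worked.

Result:
p

Derivation:
Row 9 uses chart row ((9-1) mod 2)+1 = 1. Row 9 is odd, so RS.
Chart row 1 tiled across columns 1-16: p k k k p o k p k k k p o k p k
RS: work column 1 to column 16, symbols as charted — the tiled row is the row as worked.
Stitch 12 in working order -> p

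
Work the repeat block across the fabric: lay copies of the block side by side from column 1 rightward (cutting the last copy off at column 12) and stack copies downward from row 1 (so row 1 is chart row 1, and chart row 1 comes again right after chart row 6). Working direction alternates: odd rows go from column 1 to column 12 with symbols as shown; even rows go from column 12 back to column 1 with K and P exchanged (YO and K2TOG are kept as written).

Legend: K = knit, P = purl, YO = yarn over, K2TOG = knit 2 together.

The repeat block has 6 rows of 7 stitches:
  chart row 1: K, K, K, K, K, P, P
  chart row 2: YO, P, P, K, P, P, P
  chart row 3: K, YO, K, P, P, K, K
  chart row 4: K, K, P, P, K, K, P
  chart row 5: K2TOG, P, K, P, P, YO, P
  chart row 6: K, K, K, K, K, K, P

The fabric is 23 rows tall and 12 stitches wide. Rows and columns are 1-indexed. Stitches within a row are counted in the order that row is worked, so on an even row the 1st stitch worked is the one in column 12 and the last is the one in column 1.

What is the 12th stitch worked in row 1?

Row 1 uses chart row ((1-1) mod 6)+1 = 1. Row 1 is odd, so RS.
Chart row 1 tiled across columns 1-12: K K K K K P P K K K K K
Right side: take the tiled row as-is (worked left to right from column 1).
Counting 12 along the worked row gives K.

Result:
K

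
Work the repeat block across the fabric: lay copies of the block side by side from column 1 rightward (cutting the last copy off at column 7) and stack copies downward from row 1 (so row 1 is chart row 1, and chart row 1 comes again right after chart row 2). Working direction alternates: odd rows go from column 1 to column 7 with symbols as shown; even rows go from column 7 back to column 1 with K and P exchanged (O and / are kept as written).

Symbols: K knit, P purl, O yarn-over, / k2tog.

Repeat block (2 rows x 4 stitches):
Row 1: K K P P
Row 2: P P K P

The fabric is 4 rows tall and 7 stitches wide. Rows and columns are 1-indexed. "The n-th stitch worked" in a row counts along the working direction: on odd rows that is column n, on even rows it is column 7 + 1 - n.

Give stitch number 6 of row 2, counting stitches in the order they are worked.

Row 2: (2-1) mod 2 = 1, so use chart row 2. Even row -> WS.
Chart row 2 tiled across columns 1-7: P P K P P P K
WS: work from column 7 back to column 1 (reverse the tiled row), swapping K<->P (O and / unchanged).
Row 2 as worked: P K K K P K K
Counting 6 along the worked row gives K.

Stitch:
K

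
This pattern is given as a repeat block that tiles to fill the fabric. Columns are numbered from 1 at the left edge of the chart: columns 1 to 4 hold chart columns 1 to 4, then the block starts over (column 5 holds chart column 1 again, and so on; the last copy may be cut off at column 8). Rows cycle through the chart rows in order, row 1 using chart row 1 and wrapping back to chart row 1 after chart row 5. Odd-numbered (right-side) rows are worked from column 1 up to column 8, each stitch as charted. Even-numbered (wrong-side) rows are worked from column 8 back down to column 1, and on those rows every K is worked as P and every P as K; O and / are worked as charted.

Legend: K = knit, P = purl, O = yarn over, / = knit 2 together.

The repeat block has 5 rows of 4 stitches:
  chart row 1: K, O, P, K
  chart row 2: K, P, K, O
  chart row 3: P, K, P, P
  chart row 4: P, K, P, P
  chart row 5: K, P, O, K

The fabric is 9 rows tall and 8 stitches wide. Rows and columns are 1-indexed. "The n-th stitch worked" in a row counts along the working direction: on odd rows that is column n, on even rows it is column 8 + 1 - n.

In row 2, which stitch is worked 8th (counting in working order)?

For row 2: chart row = ((2-1) mod 5) + 1 = 2; this is a WS (even) row.
Chart row 2 tiled across columns 1-8: K P K O K P K O
WS: work from column 8 back to column 1 (reverse the tiled row), swapping K<->P (O and / unchanged).
Row 2 as worked: O P K P O P K P
The 8th stitch worked is P.

== STITCH ==
P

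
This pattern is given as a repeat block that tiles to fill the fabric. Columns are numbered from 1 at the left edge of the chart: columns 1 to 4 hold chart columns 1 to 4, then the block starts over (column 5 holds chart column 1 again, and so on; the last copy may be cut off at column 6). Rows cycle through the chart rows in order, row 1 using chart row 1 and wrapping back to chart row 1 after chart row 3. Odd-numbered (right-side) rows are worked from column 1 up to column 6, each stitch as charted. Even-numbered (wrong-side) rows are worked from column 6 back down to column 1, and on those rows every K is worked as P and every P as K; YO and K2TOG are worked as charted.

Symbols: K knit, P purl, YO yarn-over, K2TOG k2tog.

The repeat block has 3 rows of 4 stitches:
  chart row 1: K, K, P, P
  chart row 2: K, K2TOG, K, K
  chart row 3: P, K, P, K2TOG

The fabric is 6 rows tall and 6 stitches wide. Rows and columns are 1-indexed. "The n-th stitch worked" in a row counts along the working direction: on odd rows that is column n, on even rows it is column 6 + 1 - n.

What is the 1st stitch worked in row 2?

Row 2 uses chart row ((2-1) mod 3)+1 = 2. Row 2 is even, so WS.
Chart row 2 tiled across columns 1-6: K K2TOG K K K K2TOG
WS: work from column 6 back to column 1 (reverse the tiled row), swapping K<->P (YO and K2TOG unchanged).
Row 2 as worked: K2TOG P P P K2TOG P
Stitch 1 in working order -> K2TOG

== STITCH ==
K2TOG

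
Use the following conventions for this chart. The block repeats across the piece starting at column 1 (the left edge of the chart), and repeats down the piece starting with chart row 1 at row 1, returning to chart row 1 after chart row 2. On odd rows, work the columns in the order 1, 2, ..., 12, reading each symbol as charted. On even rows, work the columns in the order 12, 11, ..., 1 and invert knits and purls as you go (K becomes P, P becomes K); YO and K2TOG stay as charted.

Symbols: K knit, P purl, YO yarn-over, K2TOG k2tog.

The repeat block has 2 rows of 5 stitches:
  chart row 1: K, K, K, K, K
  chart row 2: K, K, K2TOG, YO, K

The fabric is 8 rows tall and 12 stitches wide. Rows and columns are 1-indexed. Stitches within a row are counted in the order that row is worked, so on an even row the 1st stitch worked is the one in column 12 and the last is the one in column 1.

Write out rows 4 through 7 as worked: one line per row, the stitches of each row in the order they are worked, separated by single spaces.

Rows as worked:
P P P YO K2TOG P P P YO K2TOG P P
K K K K K K K K K K K K
P P P YO K2TOG P P P YO K2TOG P P
K K K K K K K K K K K K

Derivation:
Row 4: chart row 2, WS - tiled (columns 1-12): K K K2TOG YO K K K K2TOG YO K K K; work from column 12 back to 1 with K<->P swapped.
Row 5: chart row 1, RS - tile across columns 1-12 and work as-is.
Row 6: chart row 2, WS - tiled (columns 1-12): K K K2TOG YO K K K K2TOG YO K K K; work from column 12 back to 1 with K<->P swapped.
Row 7: chart row 1, RS - tile across columns 1-12 and work as-is.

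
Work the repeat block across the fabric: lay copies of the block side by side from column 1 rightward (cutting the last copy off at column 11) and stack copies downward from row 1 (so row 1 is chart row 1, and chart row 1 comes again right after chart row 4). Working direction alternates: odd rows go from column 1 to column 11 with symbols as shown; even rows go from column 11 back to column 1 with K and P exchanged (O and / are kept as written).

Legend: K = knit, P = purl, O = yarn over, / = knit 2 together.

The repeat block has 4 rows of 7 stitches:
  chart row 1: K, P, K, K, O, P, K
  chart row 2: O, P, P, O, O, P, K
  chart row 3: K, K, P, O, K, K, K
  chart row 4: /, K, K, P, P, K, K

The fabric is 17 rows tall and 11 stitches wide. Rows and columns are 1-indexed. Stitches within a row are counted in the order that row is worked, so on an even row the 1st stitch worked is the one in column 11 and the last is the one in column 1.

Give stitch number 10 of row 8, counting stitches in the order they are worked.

== STITCH ==
P

Derivation:
Row 8: (8-1) mod 4 = 3, so use chart row 4. Even row -> WS.
Chart row 4 tiled across columns 1-11: / K K P P K K / K K P
WS row: flip the tiled sequence (start at column 11) and apply K<->P; O and / stay.
Row 8 as worked: K P P / P P K K P P /
Counting 10 along the worked row gives P.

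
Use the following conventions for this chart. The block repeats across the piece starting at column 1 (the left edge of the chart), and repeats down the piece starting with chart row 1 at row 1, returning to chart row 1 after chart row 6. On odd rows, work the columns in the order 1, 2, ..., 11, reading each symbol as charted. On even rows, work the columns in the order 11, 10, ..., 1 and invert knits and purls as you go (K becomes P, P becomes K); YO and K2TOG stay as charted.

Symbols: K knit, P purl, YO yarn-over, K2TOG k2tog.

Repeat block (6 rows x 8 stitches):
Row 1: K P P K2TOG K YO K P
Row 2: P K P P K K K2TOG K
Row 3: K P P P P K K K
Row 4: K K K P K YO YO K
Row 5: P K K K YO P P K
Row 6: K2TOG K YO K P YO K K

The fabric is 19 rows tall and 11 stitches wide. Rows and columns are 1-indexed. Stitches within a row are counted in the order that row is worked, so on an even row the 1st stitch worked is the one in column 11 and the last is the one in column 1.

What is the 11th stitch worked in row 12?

== STITCH ==
K2TOG

Derivation:
Row 12 uses chart row ((12-1) mod 6)+1 = 6. Row 12 is even, so WS.
Chart row 6 tiled across columns 1-11: K2TOG K YO K P YO K K K2TOG K YO
WS: work from column 11 back to column 1 (reverse the tiled row), swapping K<->P (YO and K2TOG unchanged).
Row 12 as worked: YO P K2TOG P P YO K P YO P K2TOG
The 11th stitch worked is K2TOG.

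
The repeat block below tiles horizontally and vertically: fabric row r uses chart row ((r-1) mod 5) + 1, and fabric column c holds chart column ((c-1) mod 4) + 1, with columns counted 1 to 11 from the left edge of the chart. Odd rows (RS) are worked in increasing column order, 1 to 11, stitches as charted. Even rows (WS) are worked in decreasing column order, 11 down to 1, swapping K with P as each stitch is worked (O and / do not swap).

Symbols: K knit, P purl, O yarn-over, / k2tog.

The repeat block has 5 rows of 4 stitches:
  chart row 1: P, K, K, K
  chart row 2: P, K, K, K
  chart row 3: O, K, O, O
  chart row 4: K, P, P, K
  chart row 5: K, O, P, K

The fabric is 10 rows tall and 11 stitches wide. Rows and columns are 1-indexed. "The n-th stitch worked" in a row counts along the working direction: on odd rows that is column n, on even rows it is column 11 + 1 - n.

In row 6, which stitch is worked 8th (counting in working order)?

Result:
P

Derivation:
Row 6 uses chart row ((6-1) mod 5)+1 = 1. Row 6 is even, so WS.
Chart row 1 tiled across columns 1-11: P K K K P K K K P K K
WS: work from column 11 back to column 1 (reverse the tiled row), swapping K<->P (O and / unchanged).
Row 6 as worked: P P K P P P K P P P K
Stitch 8 in working order -> P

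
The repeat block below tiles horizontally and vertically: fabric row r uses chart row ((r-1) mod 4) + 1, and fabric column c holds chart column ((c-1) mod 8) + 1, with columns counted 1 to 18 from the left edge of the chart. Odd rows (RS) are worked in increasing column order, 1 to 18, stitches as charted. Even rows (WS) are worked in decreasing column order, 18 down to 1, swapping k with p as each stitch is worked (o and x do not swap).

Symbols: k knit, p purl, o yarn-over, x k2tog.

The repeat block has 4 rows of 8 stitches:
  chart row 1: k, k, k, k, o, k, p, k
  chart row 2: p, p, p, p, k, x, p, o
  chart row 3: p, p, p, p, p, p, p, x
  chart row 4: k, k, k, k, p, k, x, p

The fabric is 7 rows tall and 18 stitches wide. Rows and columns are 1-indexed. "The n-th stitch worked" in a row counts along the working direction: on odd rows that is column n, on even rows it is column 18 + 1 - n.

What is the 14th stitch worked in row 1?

Result:
k

Derivation:
Row 1 uses chart row ((1-1) mod 4)+1 = 1. Row 1 is odd, so RS.
Chart row 1 tiled across columns 1-18: k k k k o k p k k k k k o k p k k k
RS row: no reversal, no swap; stitch n worked = column n.
The 14th stitch worked is k.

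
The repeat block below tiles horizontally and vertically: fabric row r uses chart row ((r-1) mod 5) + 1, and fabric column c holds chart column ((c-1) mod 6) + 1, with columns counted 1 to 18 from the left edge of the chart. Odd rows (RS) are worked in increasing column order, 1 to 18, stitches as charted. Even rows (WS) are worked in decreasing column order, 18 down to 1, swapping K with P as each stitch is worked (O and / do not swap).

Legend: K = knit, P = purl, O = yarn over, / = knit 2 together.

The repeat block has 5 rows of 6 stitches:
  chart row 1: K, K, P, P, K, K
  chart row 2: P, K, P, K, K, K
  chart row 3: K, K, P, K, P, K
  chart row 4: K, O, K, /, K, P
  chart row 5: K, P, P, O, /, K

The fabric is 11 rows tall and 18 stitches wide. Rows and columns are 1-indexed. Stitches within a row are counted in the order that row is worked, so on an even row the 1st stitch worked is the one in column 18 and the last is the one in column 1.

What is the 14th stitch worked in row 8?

Row 8 uses chart row ((8-1) mod 5)+1 = 3. Row 8 is even, so WS.
Chart row 3 tiled across columns 1-18: K K P K P K K K P K P K K K P K P K
WS row: flip the tiled sequence (start at column 18) and apply K<->P; O and / stay.
Row 8 as worked: P K P K P P P K P K P P P K P K P P
The 14th stitch worked is K.

Result:
K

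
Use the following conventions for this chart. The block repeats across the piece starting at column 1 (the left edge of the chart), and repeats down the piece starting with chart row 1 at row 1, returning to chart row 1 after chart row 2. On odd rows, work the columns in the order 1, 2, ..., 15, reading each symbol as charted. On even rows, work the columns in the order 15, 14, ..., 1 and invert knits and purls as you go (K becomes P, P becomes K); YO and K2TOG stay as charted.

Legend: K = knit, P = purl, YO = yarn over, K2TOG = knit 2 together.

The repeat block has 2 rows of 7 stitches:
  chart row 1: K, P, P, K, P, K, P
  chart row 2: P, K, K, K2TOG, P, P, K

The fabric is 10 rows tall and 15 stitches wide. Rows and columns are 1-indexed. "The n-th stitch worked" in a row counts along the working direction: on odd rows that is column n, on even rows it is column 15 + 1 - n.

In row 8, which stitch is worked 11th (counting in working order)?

For row 8: chart row = ((8-1) mod 2) + 1 = 2; this is a WS (even) row.
Chart row 2 tiled across columns 1-15: P K K K2TOG P P K P K K K2TOG P P K P
Wrong side: read the tiled row from column 15 down to 1 and exchange K with P (leave YO, K2TOG).
Row 8 as worked: K P K K K2TOG P P K P K K K2TOG P P K
Stitch 11 in working order -> K

== STITCH ==
K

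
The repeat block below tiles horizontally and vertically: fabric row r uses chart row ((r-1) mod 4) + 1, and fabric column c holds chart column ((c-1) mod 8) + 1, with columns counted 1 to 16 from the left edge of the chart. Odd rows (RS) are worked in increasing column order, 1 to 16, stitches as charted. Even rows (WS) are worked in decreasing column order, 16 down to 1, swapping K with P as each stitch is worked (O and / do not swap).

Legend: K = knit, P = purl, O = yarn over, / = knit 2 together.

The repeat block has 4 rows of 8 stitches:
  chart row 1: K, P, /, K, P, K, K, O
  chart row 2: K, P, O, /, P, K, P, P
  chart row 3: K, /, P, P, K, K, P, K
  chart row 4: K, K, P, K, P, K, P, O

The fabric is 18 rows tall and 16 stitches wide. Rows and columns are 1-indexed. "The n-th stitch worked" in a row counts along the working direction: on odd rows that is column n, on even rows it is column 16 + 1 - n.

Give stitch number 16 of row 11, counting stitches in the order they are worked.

Stitch:
K

Derivation:
For row 11: chart row = ((11-1) mod 4) + 1 = 3; this is a RS (odd) row.
Chart row 3 tiled across columns 1-16: K / P P K K P K K / P P K K P K
RS: work column 1 to column 16, symbols as charted — the tiled row is the row as worked.
Stitch 16 in working order -> K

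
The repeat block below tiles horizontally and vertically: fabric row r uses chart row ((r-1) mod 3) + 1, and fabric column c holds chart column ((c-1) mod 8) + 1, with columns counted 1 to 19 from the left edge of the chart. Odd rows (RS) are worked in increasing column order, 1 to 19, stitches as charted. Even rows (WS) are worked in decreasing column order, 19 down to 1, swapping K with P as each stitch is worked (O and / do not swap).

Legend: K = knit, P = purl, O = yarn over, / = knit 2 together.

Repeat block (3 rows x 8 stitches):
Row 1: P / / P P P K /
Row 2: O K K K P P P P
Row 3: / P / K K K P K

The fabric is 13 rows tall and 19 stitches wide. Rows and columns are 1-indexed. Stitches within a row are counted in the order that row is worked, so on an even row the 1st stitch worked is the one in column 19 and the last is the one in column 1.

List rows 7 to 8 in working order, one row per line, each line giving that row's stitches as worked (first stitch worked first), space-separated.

Rows as worked:
P / / P P P K / P / / P P P K / P / /
P P O K K K K P P P O K K K K P P P O

Derivation:
Row 7: chart row 1, RS - tile across columns 1-19 and work as-is.
Row 8: chart row 2, WS - tiled (columns 1-19): O K K K P P P P O K K K P P P P O K K; work from column 19 back to 1 with K<->P swapped.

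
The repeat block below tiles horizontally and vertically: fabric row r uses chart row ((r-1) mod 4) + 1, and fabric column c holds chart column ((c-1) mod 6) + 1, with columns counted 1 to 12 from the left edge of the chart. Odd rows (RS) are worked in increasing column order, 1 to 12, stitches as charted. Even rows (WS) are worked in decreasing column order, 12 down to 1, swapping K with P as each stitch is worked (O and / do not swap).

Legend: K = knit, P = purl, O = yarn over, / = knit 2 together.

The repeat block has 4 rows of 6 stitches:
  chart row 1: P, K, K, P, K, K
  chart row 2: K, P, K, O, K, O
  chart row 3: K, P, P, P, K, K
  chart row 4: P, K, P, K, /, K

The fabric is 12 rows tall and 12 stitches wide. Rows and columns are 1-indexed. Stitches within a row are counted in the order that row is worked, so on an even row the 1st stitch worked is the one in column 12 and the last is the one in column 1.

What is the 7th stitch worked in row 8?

For row 8: chart row = ((8-1) mod 4) + 1 = 4; this is a WS (even) row.
Chart row 4 tiled across columns 1-12: P K P K / K P K P K / K
Wrong side: read the tiled row from column 12 down to 1 and exchange K with P (leave O, /).
Row 8 as worked: P / P K P K P / P K P K
Stitch 7 in working order -> P

== STITCH ==
P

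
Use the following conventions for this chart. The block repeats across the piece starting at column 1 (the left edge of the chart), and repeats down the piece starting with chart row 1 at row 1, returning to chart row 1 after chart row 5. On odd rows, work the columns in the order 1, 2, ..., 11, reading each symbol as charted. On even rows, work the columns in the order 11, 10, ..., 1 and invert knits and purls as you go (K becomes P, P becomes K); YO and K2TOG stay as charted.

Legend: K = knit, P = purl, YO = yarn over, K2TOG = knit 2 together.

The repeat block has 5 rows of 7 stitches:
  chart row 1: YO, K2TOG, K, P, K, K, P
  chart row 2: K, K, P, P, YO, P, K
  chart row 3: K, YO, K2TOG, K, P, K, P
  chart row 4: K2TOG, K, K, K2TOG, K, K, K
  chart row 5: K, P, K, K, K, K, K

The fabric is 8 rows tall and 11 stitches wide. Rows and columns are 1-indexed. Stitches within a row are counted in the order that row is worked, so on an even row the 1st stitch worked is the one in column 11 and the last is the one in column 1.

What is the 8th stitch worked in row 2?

Row 2 uses chart row ((2-1) mod 5)+1 = 2. Row 2 is even, so WS.
Chart row 2 tiled across columns 1-11: K K P P YO P K K K P P
WS row: flip the tiled sequence (start at column 11) and apply K<->P; YO and K2TOG stay.
Row 2 as worked: K K P P P K YO K K P P
Stitch 8 in working order -> K

== STITCH ==
K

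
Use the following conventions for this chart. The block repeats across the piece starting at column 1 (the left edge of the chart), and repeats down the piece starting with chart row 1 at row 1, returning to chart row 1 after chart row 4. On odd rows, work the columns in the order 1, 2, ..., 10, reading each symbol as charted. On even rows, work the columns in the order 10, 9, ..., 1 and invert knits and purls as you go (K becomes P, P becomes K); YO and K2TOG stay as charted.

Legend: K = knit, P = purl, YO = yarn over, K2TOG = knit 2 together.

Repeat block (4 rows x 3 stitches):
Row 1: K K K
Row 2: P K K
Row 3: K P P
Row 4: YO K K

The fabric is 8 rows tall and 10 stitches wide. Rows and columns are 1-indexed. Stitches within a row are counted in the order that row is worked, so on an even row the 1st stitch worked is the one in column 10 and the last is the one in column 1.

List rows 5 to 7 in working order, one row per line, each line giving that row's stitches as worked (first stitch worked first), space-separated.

== ROWS AS WORKED ==
K K K K K K K K K K
K P P K P P K P P K
K P P K P P K P P K

Derivation:
Row 5: chart row 1, RS - tile across columns 1-10 and work as-is.
Row 6: chart row 2, WS - tiled (columns 1-10): P K K P K K P K K P; work from column 10 back to 1 with K<->P swapped.
Row 7: chart row 3, RS - tile across columns 1-10 and work as-is.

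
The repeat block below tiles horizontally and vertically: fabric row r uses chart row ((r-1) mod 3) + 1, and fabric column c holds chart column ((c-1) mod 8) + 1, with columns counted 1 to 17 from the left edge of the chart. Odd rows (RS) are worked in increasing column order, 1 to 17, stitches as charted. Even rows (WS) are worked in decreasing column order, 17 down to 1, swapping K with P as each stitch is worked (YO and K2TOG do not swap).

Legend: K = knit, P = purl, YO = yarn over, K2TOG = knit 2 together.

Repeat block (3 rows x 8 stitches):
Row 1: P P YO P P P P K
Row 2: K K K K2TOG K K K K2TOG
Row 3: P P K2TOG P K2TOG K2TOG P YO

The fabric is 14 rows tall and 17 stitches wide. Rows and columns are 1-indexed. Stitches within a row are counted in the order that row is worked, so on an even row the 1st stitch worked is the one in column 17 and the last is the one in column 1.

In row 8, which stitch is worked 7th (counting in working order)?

Row 8 uses chart row ((8-1) mod 3)+1 = 2. Row 8 is even, so WS.
Chart row 2 tiled across columns 1-17: K K K K2TOG K K K K2TOG K K K K2TOG K K K K2TOG K
Wrong side: read the tiled row from column 17 down to 1 and exchange K with P (leave YO, K2TOG).
Row 8 as worked: P K2TOG P P P K2TOG P P P K2TOG P P P K2TOG P P P
Counting 7 along the worked row gives P.

== STITCH ==
P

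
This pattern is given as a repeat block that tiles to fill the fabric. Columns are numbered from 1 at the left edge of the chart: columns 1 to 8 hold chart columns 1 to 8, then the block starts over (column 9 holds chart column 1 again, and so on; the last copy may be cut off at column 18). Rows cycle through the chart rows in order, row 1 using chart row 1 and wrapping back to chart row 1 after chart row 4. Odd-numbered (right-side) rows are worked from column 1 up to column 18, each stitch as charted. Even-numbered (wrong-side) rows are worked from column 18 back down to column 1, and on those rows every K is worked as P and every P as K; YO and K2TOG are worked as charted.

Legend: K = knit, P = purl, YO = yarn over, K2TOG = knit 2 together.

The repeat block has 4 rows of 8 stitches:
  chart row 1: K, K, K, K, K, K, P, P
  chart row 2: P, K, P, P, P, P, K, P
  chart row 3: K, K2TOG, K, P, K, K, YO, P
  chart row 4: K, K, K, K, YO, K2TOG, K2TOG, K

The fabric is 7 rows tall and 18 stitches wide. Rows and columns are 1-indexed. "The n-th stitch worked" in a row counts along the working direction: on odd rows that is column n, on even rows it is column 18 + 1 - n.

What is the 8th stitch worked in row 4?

== STITCH ==
P

Derivation:
Row 4 uses chart row ((4-1) mod 4)+1 = 4. Row 4 is even, so WS.
Chart row 4 tiled across columns 1-18: K K K K YO K2TOG K2TOG K K K K K YO K2TOG K2TOG K K K
Wrong side: read the tiled row from column 18 down to 1 and exchange K with P (leave YO, K2TOG).
Row 4 as worked: P P P K2TOG K2TOG YO P P P P P K2TOG K2TOG YO P P P P
The 8th stitch worked is P.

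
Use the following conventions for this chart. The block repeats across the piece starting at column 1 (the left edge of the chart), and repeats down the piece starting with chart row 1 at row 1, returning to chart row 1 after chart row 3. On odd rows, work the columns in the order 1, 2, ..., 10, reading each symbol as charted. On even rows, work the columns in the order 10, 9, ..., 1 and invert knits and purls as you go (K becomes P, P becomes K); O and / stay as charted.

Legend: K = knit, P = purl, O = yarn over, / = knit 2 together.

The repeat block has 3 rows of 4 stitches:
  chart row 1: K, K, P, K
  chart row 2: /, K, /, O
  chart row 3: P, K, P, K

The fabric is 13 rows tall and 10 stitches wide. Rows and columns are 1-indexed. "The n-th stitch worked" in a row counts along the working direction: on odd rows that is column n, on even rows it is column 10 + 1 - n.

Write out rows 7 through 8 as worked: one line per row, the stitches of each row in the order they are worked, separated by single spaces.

Rows as worked:
K K P K K K P K K K
P / O / P / O / P /

Derivation:
Row 7: chart row 1, RS - tile across columns 1-10 and work as-is.
Row 8: chart row 2, WS - tiled (columns 1-10): / K / O / K / O / K; work from column 10 back to 1 with K<->P swapped.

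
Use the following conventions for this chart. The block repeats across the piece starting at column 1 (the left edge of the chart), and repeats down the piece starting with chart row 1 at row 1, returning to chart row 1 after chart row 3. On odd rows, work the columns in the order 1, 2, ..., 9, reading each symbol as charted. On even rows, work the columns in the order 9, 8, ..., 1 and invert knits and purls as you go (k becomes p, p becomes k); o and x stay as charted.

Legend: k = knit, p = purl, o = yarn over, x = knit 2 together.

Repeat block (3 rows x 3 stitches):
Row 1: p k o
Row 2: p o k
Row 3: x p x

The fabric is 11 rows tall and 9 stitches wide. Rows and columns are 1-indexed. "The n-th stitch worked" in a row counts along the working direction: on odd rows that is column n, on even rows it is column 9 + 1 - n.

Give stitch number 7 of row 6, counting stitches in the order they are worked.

For row 6: chart row = ((6-1) mod 3) + 1 = 3; this is a WS (even) row.
Chart row 3 tiled across columns 1-9: x p x x p x x p x
WS: work from column 9 back to column 1 (reverse the tiled row), swapping k<->p (o and x unchanged).
Row 6 as worked: x k x x k x x k x
Stitch 7 in working order -> x

Result:
x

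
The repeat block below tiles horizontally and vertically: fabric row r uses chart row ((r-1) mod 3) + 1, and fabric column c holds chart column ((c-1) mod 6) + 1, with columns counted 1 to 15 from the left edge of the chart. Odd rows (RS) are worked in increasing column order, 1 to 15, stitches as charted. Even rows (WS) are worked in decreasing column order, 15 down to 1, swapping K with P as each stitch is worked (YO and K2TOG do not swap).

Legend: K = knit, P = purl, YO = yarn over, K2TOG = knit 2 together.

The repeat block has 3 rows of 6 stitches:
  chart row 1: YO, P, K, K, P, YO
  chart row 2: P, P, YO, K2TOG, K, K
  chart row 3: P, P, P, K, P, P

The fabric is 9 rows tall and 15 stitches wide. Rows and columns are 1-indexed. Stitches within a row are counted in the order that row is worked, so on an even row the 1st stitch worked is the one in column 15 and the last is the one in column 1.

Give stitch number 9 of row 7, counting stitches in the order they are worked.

Stitch:
K

Derivation:
Row 7 uses chart row ((7-1) mod 3)+1 = 1. Row 7 is odd, so RS.
Chart row 1 tiled across columns 1-15: YO P K K P YO YO P K K P YO YO P K
RS: work column 1 to column 15, symbols as charted — the tiled row is the row as worked.
Stitch 9 in working order -> K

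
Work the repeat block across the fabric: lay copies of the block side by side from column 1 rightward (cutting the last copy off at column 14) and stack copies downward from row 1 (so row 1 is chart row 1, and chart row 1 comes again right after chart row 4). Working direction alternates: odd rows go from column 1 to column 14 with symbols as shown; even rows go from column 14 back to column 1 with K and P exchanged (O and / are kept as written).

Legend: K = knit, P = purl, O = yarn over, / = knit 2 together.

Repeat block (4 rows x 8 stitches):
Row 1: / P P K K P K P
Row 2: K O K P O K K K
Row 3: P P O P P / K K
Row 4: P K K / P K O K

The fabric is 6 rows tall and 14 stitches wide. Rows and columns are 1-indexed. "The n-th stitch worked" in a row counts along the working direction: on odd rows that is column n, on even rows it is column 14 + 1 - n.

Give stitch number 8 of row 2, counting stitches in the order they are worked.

Row 2 uses chart row ((2-1) mod 4)+1 = 2. Row 2 is even, so WS.
Chart row 2 tiled across columns 1-14: K O K P O K K K K O K P O K
Wrong side: read the tiled row from column 14 down to 1 and exchange K with P (leave O, /).
Row 2 as worked: P O K P O P P P P O K P O P
The 8th stitch worked is P.

Stitch:
P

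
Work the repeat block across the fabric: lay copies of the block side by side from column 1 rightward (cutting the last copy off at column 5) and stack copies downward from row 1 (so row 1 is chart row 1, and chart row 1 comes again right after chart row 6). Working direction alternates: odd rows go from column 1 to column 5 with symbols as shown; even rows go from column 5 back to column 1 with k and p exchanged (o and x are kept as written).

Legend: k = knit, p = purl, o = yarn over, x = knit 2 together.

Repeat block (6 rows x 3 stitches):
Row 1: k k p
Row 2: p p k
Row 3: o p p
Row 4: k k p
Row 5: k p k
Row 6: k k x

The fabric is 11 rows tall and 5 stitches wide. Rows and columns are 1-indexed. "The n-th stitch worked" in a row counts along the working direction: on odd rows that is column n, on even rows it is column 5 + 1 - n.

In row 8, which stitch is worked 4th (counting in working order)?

For row 8: chart row = ((8-1) mod 6) + 1 = 2; this is a WS (even) row.
Chart row 2 tiled across columns 1-5: p p k p p
Wrong side: read the tiled row from column 5 down to 1 and exchange k with p (leave o, x).
Row 8 as worked: k k p k k
The 4th stitch worked is k.

== STITCH ==
k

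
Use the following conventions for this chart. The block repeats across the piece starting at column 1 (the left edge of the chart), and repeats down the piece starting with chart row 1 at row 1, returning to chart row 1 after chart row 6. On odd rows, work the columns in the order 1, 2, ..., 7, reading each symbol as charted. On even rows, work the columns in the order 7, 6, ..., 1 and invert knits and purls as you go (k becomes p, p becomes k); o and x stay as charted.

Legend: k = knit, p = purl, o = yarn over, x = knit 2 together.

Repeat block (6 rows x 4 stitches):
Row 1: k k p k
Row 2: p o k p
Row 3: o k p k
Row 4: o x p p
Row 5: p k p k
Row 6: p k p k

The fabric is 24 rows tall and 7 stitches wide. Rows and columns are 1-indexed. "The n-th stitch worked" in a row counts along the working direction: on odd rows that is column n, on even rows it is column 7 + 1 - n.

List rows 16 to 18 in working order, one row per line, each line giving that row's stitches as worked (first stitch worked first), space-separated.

Row 16: chart row 4, WS - tiled (columns 1-7): o x p p o x p; work from column 7 back to 1 with k<->p swapped.
Row 17: chart row 5, RS - tile across columns 1-7 and work as-is.
Row 18: chart row 6, WS - tiled (columns 1-7): p k p k p k p; work from column 7 back to 1 with k<->p swapped.

Result:
k x o k k x o
p k p k p k p
k p k p k p k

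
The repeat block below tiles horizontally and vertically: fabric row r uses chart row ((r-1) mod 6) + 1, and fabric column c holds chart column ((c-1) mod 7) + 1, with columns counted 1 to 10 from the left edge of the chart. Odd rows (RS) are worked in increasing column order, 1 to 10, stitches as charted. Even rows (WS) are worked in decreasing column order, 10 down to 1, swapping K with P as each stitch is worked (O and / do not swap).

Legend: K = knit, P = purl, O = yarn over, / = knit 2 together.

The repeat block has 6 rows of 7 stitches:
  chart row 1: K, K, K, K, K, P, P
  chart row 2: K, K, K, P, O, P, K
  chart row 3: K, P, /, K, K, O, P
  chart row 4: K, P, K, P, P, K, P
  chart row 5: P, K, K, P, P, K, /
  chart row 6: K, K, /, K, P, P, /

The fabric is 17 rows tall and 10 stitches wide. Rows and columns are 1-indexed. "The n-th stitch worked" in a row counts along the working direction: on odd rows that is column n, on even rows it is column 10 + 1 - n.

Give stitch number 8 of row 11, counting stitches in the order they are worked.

Result:
P

Derivation:
Row 11: (11-1) mod 6 = 4, so use chart row 5. Odd row -> RS.
Chart row 5 tiled across columns 1-10: P K K P P K / P K K
Right side: take the tiled row as-is (worked left to right from column 1).
Counting 8 along the worked row gives P.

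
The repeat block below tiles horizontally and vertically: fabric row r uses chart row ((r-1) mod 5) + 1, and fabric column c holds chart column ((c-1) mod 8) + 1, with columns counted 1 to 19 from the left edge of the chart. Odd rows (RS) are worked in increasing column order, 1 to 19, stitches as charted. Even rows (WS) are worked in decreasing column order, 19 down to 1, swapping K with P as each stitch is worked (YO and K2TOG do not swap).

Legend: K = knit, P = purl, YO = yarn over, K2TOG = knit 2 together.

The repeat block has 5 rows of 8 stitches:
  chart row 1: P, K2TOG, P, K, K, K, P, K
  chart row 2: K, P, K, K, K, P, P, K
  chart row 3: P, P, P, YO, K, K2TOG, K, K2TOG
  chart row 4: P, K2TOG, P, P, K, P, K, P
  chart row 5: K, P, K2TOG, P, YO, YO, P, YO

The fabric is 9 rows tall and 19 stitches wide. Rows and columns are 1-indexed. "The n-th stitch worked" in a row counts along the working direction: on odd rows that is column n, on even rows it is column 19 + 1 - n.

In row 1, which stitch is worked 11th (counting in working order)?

== STITCH ==
P

Derivation:
Row 1: (1-1) mod 5 = 0, so use chart row 1. Odd row -> RS.
Chart row 1 tiled across columns 1-19: P K2TOG P K K K P K P K2TOG P K K K P K P K2TOG P
RS: work column 1 to column 19, symbols as charted — the tiled row is the row as worked.
Stitch 11 in working order -> P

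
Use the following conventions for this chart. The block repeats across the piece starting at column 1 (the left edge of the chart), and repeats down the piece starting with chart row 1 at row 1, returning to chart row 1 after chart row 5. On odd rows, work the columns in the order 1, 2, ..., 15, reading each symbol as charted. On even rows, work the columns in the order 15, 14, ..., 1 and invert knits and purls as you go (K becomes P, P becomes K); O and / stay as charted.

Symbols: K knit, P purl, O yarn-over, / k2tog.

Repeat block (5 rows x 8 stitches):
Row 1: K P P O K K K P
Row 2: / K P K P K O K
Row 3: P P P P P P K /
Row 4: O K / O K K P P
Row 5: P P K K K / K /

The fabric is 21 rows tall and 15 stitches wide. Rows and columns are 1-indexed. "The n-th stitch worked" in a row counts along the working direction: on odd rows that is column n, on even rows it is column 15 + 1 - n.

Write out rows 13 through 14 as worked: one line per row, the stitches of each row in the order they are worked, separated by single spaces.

Row 13: chart row 3, RS - tile across columns 1-15 and work as-is.
Row 14: chart row 4, WS - tiled (columns 1-15): O K / O K K P P O K / O K K P; work from column 15 back to 1 with K<->P swapped.

Rows as worked:
P P P P P P K / P P P P P P K
K P P O / P O K K P P O / P O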